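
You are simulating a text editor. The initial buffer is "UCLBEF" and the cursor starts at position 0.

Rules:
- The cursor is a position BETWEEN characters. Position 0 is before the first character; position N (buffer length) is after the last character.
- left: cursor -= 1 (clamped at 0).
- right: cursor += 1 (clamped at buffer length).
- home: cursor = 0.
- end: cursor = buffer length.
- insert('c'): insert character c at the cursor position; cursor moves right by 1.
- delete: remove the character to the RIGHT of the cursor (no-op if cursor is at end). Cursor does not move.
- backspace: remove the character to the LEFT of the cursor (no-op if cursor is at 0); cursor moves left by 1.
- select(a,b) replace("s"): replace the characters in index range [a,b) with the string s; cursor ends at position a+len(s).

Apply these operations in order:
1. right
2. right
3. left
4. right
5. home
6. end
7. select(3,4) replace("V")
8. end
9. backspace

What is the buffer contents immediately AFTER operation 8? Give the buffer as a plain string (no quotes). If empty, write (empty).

After op 1 (right): buf='UCLBEF' cursor=1
After op 2 (right): buf='UCLBEF' cursor=2
After op 3 (left): buf='UCLBEF' cursor=1
After op 4 (right): buf='UCLBEF' cursor=2
After op 5 (home): buf='UCLBEF' cursor=0
After op 6 (end): buf='UCLBEF' cursor=6
After op 7 (select(3,4) replace("V")): buf='UCLVEF' cursor=4
After op 8 (end): buf='UCLVEF' cursor=6

Answer: UCLVEF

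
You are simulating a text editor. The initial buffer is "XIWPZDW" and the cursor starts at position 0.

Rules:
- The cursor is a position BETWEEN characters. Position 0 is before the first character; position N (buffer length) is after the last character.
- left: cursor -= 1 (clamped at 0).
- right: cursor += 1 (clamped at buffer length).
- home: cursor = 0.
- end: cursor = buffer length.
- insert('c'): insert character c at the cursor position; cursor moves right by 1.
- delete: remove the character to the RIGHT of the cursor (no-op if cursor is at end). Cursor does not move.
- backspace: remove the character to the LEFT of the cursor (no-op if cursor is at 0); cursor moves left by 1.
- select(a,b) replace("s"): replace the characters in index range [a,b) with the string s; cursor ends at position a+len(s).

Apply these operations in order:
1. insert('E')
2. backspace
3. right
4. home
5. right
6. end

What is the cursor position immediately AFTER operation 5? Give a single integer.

Answer: 1

Derivation:
After op 1 (insert('E')): buf='EXIWPZDW' cursor=1
After op 2 (backspace): buf='XIWPZDW' cursor=0
After op 3 (right): buf='XIWPZDW' cursor=1
After op 4 (home): buf='XIWPZDW' cursor=0
After op 5 (right): buf='XIWPZDW' cursor=1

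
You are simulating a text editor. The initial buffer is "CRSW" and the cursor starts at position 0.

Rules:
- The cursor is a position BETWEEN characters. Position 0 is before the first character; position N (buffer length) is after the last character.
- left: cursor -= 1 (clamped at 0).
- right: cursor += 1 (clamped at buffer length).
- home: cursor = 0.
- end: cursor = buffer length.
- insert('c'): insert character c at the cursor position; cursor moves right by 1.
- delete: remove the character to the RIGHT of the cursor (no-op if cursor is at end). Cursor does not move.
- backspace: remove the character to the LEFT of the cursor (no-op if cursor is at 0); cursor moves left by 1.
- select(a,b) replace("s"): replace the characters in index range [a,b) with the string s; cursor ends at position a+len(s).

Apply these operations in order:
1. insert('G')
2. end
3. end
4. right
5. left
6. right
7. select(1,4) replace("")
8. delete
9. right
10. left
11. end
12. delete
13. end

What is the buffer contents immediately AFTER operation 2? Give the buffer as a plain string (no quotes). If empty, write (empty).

After op 1 (insert('G')): buf='GCRSW' cursor=1
After op 2 (end): buf='GCRSW' cursor=5

Answer: GCRSW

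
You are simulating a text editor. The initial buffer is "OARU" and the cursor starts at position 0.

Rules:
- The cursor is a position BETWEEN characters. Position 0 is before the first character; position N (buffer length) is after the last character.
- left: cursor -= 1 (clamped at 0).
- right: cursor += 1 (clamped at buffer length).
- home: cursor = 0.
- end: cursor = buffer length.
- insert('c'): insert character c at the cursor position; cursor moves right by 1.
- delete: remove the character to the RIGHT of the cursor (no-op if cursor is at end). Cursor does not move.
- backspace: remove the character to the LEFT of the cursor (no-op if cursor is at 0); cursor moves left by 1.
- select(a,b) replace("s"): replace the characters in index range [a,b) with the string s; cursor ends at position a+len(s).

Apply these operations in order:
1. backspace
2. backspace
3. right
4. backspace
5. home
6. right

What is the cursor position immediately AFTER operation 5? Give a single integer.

After op 1 (backspace): buf='OARU' cursor=0
After op 2 (backspace): buf='OARU' cursor=0
After op 3 (right): buf='OARU' cursor=1
After op 4 (backspace): buf='ARU' cursor=0
After op 5 (home): buf='ARU' cursor=0

Answer: 0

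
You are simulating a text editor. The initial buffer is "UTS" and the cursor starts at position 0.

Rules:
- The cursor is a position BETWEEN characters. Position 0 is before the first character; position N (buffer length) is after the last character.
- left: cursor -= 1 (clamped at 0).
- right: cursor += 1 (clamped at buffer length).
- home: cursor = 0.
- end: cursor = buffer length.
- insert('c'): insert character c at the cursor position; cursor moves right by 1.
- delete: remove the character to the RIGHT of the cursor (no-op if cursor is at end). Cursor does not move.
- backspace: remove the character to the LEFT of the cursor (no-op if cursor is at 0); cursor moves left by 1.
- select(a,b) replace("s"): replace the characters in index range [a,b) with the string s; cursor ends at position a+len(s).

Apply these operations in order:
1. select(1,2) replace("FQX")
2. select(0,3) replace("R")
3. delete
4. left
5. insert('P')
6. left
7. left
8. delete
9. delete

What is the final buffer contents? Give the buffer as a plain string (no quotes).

After op 1 (select(1,2) replace("FQX")): buf='UFQXS' cursor=4
After op 2 (select(0,3) replace("R")): buf='RXS' cursor=1
After op 3 (delete): buf='RS' cursor=1
After op 4 (left): buf='RS' cursor=0
After op 5 (insert('P')): buf='PRS' cursor=1
After op 6 (left): buf='PRS' cursor=0
After op 7 (left): buf='PRS' cursor=0
After op 8 (delete): buf='RS' cursor=0
After op 9 (delete): buf='S' cursor=0

Answer: S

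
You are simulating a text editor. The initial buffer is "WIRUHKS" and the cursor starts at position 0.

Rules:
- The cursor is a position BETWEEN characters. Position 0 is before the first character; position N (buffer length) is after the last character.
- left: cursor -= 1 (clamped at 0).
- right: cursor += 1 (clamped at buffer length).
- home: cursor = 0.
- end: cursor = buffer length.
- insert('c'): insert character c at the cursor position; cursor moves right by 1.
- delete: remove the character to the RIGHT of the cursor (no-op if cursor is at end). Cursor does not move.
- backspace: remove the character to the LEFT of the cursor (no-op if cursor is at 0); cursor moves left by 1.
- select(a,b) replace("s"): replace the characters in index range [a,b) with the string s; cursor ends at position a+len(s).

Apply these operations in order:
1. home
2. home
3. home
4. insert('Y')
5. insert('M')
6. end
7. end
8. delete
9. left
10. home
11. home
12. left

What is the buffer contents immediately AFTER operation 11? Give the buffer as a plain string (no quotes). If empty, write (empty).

After op 1 (home): buf='WIRUHKS' cursor=0
After op 2 (home): buf='WIRUHKS' cursor=0
After op 3 (home): buf='WIRUHKS' cursor=0
After op 4 (insert('Y')): buf='YWIRUHKS' cursor=1
After op 5 (insert('M')): buf='YMWIRUHKS' cursor=2
After op 6 (end): buf='YMWIRUHKS' cursor=9
After op 7 (end): buf='YMWIRUHKS' cursor=9
After op 8 (delete): buf='YMWIRUHKS' cursor=9
After op 9 (left): buf='YMWIRUHKS' cursor=8
After op 10 (home): buf='YMWIRUHKS' cursor=0
After op 11 (home): buf='YMWIRUHKS' cursor=0

Answer: YMWIRUHKS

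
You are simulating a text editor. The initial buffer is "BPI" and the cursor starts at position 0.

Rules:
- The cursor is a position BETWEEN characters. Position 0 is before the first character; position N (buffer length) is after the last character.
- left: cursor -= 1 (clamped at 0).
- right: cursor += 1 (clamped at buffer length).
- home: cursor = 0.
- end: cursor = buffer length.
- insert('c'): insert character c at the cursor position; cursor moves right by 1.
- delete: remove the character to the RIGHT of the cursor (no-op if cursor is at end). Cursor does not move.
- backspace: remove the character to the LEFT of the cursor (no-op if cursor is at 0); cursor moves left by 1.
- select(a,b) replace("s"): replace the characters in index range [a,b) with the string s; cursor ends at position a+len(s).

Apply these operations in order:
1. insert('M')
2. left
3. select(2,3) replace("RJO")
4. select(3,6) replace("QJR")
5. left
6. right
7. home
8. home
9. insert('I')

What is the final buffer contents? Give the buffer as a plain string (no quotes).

After op 1 (insert('M')): buf='MBPI' cursor=1
After op 2 (left): buf='MBPI' cursor=0
After op 3 (select(2,3) replace("RJO")): buf='MBRJOI' cursor=5
After op 4 (select(3,6) replace("QJR")): buf='MBRQJR' cursor=6
After op 5 (left): buf='MBRQJR' cursor=5
After op 6 (right): buf='MBRQJR' cursor=6
After op 7 (home): buf='MBRQJR' cursor=0
After op 8 (home): buf='MBRQJR' cursor=0
After op 9 (insert('I')): buf='IMBRQJR' cursor=1

Answer: IMBRQJR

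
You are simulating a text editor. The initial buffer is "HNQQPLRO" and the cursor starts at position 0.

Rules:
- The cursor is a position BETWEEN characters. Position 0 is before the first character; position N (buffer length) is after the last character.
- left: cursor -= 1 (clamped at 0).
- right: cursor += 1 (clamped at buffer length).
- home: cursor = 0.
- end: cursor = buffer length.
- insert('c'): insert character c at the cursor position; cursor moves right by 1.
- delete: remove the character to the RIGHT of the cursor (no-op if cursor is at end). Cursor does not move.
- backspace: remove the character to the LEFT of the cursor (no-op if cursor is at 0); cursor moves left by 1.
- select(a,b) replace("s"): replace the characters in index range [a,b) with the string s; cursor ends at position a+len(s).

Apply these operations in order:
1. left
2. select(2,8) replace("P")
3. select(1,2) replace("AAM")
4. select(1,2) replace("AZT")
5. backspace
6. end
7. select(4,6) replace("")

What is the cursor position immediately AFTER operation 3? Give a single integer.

After op 1 (left): buf='HNQQPLRO' cursor=0
After op 2 (select(2,8) replace("P")): buf='HNP' cursor=3
After op 3 (select(1,2) replace("AAM")): buf='HAAMP' cursor=4

Answer: 4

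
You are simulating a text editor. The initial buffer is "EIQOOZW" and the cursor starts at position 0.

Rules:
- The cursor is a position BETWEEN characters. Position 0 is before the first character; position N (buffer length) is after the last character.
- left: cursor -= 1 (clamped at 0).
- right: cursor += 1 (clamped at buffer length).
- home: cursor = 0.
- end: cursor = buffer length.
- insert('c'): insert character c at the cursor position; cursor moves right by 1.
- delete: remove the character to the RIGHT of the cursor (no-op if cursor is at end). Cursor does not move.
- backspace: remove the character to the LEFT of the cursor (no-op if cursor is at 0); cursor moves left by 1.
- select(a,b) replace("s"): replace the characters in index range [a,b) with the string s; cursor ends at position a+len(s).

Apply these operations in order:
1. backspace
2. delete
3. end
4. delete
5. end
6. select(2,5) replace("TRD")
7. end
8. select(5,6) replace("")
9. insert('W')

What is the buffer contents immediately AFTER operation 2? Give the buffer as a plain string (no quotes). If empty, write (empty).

Answer: IQOOZW

Derivation:
After op 1 (backspace): buf='EIQOOZW' cursor=0
After op 2 (delete): buf='IQOOZW' cursor=0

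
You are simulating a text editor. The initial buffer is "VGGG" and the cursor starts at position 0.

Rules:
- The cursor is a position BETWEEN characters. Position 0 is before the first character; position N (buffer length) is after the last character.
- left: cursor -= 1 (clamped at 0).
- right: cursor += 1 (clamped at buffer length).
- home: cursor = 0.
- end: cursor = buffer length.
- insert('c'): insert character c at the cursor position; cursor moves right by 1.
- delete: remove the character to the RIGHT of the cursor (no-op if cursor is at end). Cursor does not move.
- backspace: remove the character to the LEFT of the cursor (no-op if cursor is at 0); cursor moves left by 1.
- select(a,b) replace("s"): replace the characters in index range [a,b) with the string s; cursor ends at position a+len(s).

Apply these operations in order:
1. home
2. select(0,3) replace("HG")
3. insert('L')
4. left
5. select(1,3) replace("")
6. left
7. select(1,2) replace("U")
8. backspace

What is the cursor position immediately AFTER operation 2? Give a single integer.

After op 1 (home): buf='VGGG' cursor=0
After op 2 (select(0,3) replace("HG")): buf='HGG' cursor=2

Answer: 2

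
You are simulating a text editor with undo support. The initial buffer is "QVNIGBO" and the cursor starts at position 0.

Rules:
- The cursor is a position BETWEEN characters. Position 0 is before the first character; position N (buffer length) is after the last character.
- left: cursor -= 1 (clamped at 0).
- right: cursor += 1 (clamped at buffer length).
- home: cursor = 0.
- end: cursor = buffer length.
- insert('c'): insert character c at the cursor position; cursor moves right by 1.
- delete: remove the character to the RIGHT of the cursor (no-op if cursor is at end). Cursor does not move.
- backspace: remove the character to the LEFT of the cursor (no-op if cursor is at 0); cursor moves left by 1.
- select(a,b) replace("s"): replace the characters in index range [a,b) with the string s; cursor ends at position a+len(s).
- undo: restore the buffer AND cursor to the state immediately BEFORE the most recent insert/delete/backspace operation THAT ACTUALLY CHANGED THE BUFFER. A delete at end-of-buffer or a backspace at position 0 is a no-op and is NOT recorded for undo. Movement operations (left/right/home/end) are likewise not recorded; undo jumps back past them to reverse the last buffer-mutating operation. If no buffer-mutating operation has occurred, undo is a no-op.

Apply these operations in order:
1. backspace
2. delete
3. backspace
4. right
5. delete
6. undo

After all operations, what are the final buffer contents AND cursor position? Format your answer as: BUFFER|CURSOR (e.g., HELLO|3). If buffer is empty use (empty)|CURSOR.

After op 1 (backspace): buf='QVNIGBO' cursor=0
After op 2 (delete): buf='VNIGBO' cursor=0
After op 3 (backspace): buf='VNIGBO' cursor=0
After op 4 (right): buf='VNIGBO' cursor=1
After op 5 (delete): buf='VIGBO' cursor=1
After op 6 (undo): buf='VNIGBO' cursor=1

Answer: VNIGBO|1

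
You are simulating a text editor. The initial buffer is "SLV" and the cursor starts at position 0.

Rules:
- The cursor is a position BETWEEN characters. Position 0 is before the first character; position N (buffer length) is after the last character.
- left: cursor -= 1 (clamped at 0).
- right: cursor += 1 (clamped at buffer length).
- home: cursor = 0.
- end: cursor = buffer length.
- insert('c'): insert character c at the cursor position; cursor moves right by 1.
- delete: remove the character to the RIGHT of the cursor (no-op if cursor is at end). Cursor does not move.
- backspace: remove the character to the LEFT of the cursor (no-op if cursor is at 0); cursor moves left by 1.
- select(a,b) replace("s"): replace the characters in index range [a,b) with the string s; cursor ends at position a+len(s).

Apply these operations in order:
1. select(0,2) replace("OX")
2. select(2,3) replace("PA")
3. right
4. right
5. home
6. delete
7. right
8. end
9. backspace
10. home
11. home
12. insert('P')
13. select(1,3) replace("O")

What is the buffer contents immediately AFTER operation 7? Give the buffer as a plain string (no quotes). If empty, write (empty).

Answer: XPA

Derivation:
After op 1 (select(0,2) replace("OX")): buf='OXV' cursor=2
After op 2 (select(2,3) replace("PA")): buf='OXPA' cursor=4
After op 3 (right): buf='OXPA' cursor=4
After op 4 (right): buf='OXPA' cursor=4
After op 5 (home): buf='OXPA' cursor=0
After op 6 (delete): buf='XPA' cursor=0
After op 7 (right): buf='XPA' cursor=1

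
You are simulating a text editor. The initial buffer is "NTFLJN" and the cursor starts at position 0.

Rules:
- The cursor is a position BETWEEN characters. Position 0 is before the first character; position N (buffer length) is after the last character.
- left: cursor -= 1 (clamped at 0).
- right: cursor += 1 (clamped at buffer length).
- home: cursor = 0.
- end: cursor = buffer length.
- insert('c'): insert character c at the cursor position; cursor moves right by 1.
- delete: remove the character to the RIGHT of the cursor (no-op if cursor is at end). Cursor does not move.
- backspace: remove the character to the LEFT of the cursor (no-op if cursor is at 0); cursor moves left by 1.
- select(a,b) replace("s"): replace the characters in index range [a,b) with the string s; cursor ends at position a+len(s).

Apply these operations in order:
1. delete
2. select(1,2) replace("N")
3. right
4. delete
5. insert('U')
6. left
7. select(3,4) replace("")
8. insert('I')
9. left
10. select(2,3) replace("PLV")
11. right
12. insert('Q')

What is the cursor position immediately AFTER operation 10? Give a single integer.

Answer: 5

Derivation:
After op 1 (delete): buf='TFLJN' cursor=0
After op 2 (select(1,2) replace("N")): buf='TNLJN' cursor=2
After op 3 (right): buf='TNLJN' cursor=3
After op 4 (delete): buf='TNLN' cursor=3
After op 5 (insert('U')): buf='TNLUN' cursor=4
After op 6 (left): buf='TNLUN' cursor=3
After op 7 (select(3,4) replace("")): buf='TNLN' cursor=3
After op 8 (insert('I')): buf='TNLIN' cursor=4
After op 9 (left): buf='TNLIN' cursor=3
After op 10 (select(2,3) replace("PLV")): buf='TNPLVIN' cursor=5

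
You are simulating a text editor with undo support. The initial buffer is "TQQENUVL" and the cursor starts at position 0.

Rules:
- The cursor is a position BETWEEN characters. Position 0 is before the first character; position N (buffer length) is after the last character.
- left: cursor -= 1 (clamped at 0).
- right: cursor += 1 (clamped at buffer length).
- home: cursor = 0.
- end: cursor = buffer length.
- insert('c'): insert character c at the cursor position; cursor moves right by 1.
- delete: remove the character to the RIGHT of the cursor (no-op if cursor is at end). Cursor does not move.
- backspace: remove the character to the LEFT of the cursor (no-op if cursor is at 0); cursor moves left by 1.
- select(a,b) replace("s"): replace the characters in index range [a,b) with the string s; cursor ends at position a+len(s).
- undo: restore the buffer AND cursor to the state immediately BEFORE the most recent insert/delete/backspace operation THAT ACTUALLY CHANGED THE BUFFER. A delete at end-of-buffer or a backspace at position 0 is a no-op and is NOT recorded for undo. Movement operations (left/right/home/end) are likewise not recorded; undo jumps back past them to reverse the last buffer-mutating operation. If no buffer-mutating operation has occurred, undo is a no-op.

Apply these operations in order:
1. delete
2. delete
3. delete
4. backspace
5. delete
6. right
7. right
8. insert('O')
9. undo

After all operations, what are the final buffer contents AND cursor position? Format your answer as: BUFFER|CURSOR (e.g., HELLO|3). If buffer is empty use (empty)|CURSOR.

Answer: NUVL|2

Derivation:
After op 1 (delete): buf='QQENUVL' cursor=0
After op 2 (delete): buf='QENUVL' cursor=0
After op 3 (delete): buf='ENUVL' cursor=0
After op 4 (backspace): buf='ENUVL' cursor=0
After op 5 (delete): buf='NUVL' cursor=0
After op 6 (right): buf='NUVL' cursor=1
After op 7 (right): buf='NUVL' cursor=2
After op 8 (insert('O')): buf='NUOVL' cursor=3
After op 9 (undo): buf='NUVL' cursor=2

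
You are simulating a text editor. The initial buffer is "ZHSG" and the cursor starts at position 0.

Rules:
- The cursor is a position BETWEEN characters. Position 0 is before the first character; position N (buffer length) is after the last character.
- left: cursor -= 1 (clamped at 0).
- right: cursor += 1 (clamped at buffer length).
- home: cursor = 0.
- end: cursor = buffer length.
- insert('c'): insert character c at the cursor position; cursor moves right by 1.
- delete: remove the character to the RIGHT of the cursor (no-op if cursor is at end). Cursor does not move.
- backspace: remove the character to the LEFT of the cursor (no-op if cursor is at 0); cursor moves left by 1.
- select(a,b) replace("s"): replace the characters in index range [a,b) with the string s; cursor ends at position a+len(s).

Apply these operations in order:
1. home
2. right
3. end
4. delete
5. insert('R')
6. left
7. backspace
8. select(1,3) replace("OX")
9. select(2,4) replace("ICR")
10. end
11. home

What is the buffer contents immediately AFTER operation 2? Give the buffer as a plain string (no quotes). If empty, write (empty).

Answer: ZHSG

Derivation:
After op 1 (home): buf='ZHSG' cursor=0
After op 2 (right): buf='ZHSG' cursor=1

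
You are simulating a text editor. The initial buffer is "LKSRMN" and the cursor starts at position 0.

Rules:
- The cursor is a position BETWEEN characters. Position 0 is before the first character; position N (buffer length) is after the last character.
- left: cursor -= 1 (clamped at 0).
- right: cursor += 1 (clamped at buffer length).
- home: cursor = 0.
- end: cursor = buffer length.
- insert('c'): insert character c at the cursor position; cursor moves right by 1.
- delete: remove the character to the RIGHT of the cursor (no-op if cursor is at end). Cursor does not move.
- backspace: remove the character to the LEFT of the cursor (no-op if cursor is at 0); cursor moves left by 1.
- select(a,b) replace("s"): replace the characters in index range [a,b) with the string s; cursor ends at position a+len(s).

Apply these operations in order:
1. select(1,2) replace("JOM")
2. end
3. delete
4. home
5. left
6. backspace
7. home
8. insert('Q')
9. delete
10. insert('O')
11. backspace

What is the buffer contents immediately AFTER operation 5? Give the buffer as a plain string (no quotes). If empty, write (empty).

After op 1 (select(1,2) replace("JOM")): buf='LJOMSRMN' cursor=4
After op 2 (end): buf='LJOMSRMN' cursor=8
After op 3 (delete): buf='LJOMSRMN' cursor=8
After op 4 (home): buf='LJOMSRMN' cursor=0
After op 5 (left): buf='LJOMSRMN' cursor=0

Answer: LJOMSRMN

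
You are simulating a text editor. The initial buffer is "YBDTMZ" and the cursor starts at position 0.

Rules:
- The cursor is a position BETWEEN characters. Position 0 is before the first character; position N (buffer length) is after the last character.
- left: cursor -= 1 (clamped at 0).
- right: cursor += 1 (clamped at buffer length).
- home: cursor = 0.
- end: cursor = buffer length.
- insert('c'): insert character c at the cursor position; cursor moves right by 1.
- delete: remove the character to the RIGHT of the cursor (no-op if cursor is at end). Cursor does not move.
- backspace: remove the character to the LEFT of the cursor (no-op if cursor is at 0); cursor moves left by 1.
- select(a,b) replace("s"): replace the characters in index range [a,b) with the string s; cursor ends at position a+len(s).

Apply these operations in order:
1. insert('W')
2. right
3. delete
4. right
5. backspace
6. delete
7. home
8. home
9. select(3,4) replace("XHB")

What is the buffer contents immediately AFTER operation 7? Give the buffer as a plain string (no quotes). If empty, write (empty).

After op 1 (insert('W')): buf='WYBDTMZ' cursor=1
After op 2 (right): buf='WYBDTMZ' cursor=2
After op 3 (delete): buf='WYDTMZ' cursor=2
After op 4 (right): buf='WYDTMZ' cursor=3
After op 5 (backspace): buf='WYTMZ' cursor=2
After op 6 (delete): buf='WYMZ' cursor=2
After op 7 (home): buf='WYMZ' cursor=0

Answer: WYMZ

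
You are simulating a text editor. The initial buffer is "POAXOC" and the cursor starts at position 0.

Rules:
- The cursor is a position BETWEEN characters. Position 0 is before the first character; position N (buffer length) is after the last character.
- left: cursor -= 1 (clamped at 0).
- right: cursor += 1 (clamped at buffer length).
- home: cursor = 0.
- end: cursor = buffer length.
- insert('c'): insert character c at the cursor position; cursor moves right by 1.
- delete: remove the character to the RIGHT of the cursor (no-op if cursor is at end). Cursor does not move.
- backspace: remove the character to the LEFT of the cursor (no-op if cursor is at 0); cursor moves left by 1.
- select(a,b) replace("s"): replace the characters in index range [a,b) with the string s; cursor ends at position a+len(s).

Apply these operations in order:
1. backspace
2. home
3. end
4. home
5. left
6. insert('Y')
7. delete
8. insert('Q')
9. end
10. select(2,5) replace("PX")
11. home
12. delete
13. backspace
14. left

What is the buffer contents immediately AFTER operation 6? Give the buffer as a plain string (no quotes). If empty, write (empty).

After op 1 (backspace): buf='POAXOC' cursor=0
After op 2 (home): buf='POAXOC' cursor=0
After op 3 (end): buf='POAXOC' cursor=6
After op 4 (home): buf='POAXOC' cursor=0
After op 5 (left): buf='POAXOC' cursor=0
After op 6 (insert('Y')): buf='YPOAXOC' cursor=1

Answer: YPOAXOC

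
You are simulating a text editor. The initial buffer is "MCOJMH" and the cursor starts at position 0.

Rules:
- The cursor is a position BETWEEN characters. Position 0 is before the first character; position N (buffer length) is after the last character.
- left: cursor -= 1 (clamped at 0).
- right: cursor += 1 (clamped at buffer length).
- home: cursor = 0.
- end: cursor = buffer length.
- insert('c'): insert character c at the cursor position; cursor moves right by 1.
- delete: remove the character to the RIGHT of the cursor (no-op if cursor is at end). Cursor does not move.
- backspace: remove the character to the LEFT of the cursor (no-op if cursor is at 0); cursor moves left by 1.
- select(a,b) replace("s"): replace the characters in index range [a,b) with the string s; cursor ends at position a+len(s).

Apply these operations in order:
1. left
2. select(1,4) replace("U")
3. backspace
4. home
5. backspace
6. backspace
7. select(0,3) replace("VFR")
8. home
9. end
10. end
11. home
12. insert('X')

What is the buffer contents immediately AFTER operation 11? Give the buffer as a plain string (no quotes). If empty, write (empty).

Answer: VFR

Derivation:
After op 1 (left): buf='MCOJMH' cursor=0
After op 2 (select(1,4) replace("U")): buf='MUMH' cursor=2
After op 3 (backspace): buf='MMH' cursor=1
After op 4 (home): buf='MMH' cursor=0
After op 5 (backspace): buf='MMH' cursor=0
After op 6 (backspace): buf='MMH' cursor=0
After op 7 (select(0,3) replace("VFR")): buf='VFR' cursor=3
After op 8 (home): buf='VFR' cursor=0
After op 9 (end): buf='VFR' cursor=3
After op 10 (end): buf='VFR' cursor=3
After op 11 (home): buf='VFR' cursor=0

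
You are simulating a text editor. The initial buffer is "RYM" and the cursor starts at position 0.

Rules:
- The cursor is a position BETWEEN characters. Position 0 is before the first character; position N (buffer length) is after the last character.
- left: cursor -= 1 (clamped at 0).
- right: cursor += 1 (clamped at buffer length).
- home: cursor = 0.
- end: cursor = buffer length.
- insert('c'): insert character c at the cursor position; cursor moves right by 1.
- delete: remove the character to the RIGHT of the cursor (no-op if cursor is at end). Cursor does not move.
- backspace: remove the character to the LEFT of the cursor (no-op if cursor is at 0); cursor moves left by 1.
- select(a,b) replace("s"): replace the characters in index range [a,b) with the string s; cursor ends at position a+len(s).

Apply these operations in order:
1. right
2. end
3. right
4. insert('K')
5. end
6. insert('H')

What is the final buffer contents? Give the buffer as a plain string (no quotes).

Answer: RYMKH

Derivation:
After op 1 (right): buf='RYM' cursor=1
After op 2 (end): buf='RYM' cursor=3
After op 3 (right): buf='RYM' cursor=3
After op 4 (insert('K')): buf='RYMK' cursor=4
After op 5 (end): buf='RYMK' cursor=4
After op 6 (insert('H')): buf='RYMKH' cursor=5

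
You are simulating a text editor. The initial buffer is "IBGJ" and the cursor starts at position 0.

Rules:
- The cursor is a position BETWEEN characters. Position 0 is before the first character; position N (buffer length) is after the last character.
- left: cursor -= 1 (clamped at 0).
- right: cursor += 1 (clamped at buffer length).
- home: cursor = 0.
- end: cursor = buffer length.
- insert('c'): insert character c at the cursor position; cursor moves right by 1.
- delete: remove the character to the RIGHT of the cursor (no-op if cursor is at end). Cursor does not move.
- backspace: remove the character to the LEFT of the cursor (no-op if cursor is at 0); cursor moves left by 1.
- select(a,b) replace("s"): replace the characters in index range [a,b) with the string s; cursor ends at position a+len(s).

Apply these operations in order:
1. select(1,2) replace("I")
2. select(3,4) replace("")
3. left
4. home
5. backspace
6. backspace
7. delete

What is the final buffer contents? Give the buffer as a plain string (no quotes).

After op 1 (select(1,2) replace("I")): buf='IIGJ' cursor=2
After op 2 (select(3,4) replace("")): buf='IIG' cursor=3
After op 3 (left): buf='IIG' cursor=2
After op 4 (home): buf='IIG' cursor=0
After op 5 (backspace): buf='IIG' cursor=0
After op 6 (backspace): buf='IIG' cursor=0
After op 7 (delete): buf='IG' cursor=0

Answer: IG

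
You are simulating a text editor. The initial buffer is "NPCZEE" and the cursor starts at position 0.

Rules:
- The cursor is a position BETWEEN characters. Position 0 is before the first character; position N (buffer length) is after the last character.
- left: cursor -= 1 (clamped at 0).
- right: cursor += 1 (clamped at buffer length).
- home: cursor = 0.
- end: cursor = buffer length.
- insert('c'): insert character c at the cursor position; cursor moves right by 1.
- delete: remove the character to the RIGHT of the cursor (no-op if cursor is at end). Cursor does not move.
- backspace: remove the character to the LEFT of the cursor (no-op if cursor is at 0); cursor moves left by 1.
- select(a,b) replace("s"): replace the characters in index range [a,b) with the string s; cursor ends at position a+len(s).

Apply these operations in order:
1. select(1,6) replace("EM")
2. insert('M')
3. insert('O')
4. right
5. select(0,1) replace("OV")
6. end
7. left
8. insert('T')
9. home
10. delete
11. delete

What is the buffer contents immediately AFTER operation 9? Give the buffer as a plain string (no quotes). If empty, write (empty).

Answer: OVEMMTO

Derivation:
After op 1 (select(1,6) replace("EM")): buf='NEM' cursor=3
After op 2 (insert('M')): buf='NEMM' cursor=4
After op 3 (insert('O')): buf='NEMMO' cursor=5
After op 4 (right): buf='NEMMO' cursor=5
After op 5 (select(0,1) replace("OV")): buf='OVEMMO' cursor=2
After op 6 (end): buf='OVEMMO' cursor=6
After op 7 (left): buf='OVEMMO' cursor=5
After op 8 (insert('T')): buf='OVEMMTO' cursor=6
After op 9 (home): buf='OVEMMTO' cursor=0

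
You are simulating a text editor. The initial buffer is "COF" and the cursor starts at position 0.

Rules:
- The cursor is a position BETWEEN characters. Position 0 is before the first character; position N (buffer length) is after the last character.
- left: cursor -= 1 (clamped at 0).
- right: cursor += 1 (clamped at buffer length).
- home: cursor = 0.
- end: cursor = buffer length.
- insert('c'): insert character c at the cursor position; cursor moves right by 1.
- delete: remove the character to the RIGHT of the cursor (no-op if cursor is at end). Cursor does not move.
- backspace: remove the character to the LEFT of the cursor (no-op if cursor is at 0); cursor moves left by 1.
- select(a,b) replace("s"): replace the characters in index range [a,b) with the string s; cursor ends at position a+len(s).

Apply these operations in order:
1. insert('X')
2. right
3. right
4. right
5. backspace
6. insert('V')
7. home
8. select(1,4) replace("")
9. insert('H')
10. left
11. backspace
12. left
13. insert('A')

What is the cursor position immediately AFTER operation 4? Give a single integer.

After op 1 (insert('X')): buf='XCOF' cursor=1
After op 2 (right): buf='XCOF' cursor=2
After op 3 (right): buf='XCOF' cursor=3
After op 4 (right): buf='XCOF' cursor=4

Answer: 4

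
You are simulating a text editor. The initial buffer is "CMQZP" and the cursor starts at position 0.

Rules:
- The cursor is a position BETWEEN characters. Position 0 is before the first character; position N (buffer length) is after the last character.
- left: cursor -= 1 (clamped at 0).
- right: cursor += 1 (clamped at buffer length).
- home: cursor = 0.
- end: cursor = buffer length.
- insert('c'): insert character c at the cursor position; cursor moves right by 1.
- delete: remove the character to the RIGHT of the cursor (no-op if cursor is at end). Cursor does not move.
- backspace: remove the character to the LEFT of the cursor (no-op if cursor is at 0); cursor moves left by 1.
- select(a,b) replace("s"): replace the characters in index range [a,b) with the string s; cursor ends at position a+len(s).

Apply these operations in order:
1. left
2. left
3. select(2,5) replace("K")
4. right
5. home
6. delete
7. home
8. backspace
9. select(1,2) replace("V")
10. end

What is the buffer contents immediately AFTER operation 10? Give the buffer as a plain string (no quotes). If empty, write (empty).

After op 1 (left): buf='CMQZP' cursor=0
After op 2 (left): buf='CMQZP' cursor=0
After op 3 (select(2,5) replace("K")): buf='CMK' cursor=3
After op 4 (right): buf='CMK' cursor=3
After op 5 (home): buf='CMK' cursor=0
After op 6 (delete): buf='MK' cursor=0
After op 7 (home): buf='MK' cursor=0
After op 8 (backspace): buf='MK' cursor=0
After op 9 (select(1,2) replace("V")): buf='MV' cursor=2
After op 10 (end): buf='MV' cursor=2

Answer: MV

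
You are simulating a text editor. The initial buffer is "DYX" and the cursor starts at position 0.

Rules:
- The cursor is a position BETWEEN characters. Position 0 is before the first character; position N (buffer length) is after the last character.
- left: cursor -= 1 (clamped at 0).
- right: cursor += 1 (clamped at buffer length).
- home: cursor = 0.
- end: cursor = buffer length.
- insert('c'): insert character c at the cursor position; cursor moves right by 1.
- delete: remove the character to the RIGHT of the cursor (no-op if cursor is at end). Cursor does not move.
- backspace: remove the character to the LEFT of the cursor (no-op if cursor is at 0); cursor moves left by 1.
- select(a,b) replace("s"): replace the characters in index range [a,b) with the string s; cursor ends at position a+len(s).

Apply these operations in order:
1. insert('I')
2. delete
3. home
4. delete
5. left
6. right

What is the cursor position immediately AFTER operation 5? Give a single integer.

Answer: 0

Derivation:
After op 1 (insert('I')): buf='IDYX' cursor=1
After op 2 (delete): buf='IYX' cursor=1
After op 3 (home): buf='IYX' cursor=0
After op 4 (delete): buf='YX' cursor=0
After op 5 (left): buf='YX' cursor=0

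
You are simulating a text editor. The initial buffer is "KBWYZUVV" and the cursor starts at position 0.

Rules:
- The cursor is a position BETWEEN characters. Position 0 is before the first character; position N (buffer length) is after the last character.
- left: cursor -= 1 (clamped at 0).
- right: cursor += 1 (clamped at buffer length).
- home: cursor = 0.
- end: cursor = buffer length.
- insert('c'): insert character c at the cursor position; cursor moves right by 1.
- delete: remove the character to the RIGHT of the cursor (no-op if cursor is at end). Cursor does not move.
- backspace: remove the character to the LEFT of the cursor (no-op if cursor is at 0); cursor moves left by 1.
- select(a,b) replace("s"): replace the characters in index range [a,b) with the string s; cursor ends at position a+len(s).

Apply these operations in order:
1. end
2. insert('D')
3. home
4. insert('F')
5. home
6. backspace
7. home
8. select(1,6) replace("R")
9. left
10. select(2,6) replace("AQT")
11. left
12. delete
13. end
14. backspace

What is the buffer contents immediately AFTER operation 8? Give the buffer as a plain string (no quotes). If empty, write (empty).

Answer: FRUVVD

Derivation:
After op 1 (end): buf='KBWYZUVV' cursor=8
After op 2 (insert('D')): buf='KBWYZUVVD' cursor=9
After op 3 (home): buf='KBWYZUVVD' cursor=0
After op 4 (insert('F')): buf='FKBWYZUVVD' cursor=1
After op 5 (home): buf='FKBWYZUVVD' cursor=0
After op 6 (backspace): buf='FKBWYZUVVD' cursor=0
After op 7 (home): buf='FKBWYZUVVD' cursor=0
After op 8 (select(1,6) replace("R")): buf='FRUVVD' cursor=2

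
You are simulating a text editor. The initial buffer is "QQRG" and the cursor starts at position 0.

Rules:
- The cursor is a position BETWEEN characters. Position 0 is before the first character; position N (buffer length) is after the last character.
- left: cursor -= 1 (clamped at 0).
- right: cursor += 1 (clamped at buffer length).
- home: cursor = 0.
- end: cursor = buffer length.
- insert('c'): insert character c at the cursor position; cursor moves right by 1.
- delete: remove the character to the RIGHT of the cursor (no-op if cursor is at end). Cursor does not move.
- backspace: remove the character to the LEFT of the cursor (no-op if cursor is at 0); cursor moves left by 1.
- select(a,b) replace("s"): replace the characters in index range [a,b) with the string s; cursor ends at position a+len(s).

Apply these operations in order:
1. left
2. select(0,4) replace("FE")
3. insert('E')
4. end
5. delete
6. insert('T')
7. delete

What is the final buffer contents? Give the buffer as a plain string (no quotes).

Answer: FEET

Derivation:
After op 1 (left): buf='QQRG' cursor=0
After op 2 (select(0,4) replace("FE")): buf='FE' cursor=2
After op 3 (insert('E')): buf='FEE' cursor=3
After op 4 (end): buf='FEE' cursor=3
After op 5 (delete): buf='FEE' cursor=3
After op 6 (insert('T')): buf='FEET' cursor=4
After op 7 (delete): buf='FEET' cursor=4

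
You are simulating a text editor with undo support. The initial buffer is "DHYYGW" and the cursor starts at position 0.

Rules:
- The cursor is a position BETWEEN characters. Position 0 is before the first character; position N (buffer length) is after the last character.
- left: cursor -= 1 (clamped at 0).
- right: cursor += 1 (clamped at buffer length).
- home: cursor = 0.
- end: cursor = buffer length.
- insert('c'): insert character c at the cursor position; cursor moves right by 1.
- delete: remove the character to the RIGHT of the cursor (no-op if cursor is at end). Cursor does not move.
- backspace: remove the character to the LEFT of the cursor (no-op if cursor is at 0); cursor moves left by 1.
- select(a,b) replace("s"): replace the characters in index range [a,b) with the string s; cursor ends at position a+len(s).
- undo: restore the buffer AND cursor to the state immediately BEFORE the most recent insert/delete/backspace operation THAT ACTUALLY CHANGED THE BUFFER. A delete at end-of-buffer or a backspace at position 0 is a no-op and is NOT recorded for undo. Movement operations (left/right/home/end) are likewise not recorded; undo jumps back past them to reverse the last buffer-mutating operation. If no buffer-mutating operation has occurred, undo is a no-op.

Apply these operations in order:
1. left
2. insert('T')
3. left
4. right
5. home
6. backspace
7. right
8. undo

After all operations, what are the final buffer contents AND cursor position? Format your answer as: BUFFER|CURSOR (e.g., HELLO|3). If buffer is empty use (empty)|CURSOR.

Answer: DHYYGW|0

Derivation:
After op 1 (left): buf='DHYYGW' cursor=0
After op 2 (insert('T')): buf='TDHYYGW' cursor=1
After op 3 (left): buf='TDHYYGW' cursor=0
After op 4 (right): buf='TDHYYGW' cursor=1
After op 5 (home): buf='TDHYYGW' cursor=0
After op 6 (backspace): buf='TDHYYGW' cursor=0
After op 7 (right): buf='TDHYYGW' cursor=1
After op 8 (undo): buf='DHYYGW' cursor=0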